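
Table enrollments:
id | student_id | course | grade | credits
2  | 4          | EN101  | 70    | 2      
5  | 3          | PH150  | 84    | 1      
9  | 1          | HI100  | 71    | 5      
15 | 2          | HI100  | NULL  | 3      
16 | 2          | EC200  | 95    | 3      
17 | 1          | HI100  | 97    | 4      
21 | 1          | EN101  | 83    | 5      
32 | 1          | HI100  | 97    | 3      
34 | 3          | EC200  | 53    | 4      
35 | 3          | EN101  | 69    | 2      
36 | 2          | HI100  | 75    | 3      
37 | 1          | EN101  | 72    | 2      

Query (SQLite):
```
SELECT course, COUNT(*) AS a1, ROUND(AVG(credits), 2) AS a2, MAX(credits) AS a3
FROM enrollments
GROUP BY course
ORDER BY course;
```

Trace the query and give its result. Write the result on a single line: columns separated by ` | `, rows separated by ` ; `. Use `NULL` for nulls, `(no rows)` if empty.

Group enrollments by course.
Per group compute: COUNT(*), ROUND(AVG(credits), 2), MAX(credits).
  EC200: ids {16, 34} → COUNT(*)=2, ROUND(AVG(credits), 2)=3.5, MAX(credits)=4
  EN101: ids {2, 21, 35, 37} → COUNT(*)=4, ROUND(AVG(credits), 2)=2.75, MAX(credits)=5
  HI100: ids {9, 15, 17, 32, 36} → COUNT(*)=5, ROUND(AVG(credits), 2)=3.6, MAX(credits)=5
  PH150: ids {5} → COUNT(*)=1, ROUND(AVG(credits), 2)=1, MAX(credits)=1

EC200 | 2 | 3.5 | 4 ; EN101 | 4 | 2.75 | 5 ; HI100 | 5 | 3.6 | 5 ; PH150 | 1 | 1 | 1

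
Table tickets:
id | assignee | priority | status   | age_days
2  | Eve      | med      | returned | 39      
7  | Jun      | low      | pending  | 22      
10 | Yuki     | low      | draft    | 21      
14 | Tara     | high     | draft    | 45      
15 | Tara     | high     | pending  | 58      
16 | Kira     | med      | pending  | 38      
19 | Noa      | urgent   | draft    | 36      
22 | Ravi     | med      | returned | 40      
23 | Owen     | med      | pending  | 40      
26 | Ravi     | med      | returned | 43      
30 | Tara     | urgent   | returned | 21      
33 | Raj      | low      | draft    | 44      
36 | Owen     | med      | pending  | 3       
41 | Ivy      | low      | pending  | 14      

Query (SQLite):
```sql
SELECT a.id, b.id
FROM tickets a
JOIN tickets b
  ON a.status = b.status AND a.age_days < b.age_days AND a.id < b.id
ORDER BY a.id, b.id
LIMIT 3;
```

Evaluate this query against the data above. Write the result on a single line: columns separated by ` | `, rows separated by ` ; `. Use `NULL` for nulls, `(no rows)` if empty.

2 | 22 ; 2 | 26 ; 7 | 15

Pairs (a,b) with same status, a.age_days < b.age_days, a.id < b.id.
status groups: draft:{10,14,19,33} pending:{7,15,16,23,36,41} returned:{2,22,26,30}
Ordered by (a.id, b.id); first 3.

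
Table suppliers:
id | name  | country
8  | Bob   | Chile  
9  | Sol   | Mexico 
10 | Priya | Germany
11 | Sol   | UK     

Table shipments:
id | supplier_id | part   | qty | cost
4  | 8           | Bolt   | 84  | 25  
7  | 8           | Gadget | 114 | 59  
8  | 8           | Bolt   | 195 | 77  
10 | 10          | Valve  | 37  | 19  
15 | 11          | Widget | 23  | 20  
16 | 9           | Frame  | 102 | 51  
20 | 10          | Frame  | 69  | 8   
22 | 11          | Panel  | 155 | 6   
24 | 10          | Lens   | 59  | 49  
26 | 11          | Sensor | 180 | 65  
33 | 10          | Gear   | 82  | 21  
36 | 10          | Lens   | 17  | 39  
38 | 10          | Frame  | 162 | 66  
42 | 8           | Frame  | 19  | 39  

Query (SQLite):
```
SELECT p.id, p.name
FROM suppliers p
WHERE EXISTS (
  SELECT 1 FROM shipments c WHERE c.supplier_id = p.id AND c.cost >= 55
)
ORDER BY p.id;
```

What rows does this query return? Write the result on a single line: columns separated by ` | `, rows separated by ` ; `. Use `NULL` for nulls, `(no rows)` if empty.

8 | Bob ; 10 | Priya ; 11 | Sol

For each suppliers row, check whether any shipments with matching supplier_id has cost >= 55.
Keep rows where that is true.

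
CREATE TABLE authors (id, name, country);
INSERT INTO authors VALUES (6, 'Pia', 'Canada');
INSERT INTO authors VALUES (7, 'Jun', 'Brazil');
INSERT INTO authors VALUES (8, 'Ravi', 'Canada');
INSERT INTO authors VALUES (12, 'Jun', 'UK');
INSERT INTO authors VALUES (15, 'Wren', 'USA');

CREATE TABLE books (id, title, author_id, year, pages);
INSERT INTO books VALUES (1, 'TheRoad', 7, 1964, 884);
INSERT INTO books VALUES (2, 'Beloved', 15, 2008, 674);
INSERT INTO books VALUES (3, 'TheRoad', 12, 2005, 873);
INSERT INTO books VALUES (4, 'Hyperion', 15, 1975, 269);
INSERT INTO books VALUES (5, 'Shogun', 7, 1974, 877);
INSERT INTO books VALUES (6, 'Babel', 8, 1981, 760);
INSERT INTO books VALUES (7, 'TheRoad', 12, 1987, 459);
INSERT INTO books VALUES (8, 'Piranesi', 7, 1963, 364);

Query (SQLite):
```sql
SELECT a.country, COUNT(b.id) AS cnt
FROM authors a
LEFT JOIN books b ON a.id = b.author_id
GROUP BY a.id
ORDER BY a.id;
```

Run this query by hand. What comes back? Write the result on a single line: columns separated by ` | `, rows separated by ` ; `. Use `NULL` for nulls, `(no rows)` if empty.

LEFT JOIN keeps every authors row; unmatched ones get NULL for books columns.
Group by authors.id and compute COUNT(b.id). COUNT(col) of an all-NULL group is 0.
  6: ids {—} → COUNT(b.id)=0
  7: ids {1, 5, 8} → COUNT(b.id)=3
  8: ids {6} → COUNT(b.id)=1
  12: ids {3, 7} → COUNT(b.id)=2
  15: ids {2, 4} → COUNT(b.id)=2

Canada | 0 ; Brazil | 3 ; Canada | 1 ; UK | 2 ; USA | 2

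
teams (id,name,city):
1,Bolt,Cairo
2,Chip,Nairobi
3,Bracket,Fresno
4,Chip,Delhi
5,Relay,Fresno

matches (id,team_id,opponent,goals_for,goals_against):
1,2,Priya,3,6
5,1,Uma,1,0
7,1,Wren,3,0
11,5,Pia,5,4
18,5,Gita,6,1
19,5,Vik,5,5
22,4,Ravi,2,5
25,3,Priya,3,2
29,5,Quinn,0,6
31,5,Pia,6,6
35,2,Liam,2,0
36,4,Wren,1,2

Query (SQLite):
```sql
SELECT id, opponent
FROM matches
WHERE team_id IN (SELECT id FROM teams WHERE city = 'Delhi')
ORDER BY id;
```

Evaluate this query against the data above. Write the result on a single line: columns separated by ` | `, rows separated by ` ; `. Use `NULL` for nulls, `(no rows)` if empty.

22 | Ravi ; 36 | Wren

Inner query: teams.id where city = 'Delhi'.
Outer: keep matches rows whose team_id is in that set.
Inner query → {4}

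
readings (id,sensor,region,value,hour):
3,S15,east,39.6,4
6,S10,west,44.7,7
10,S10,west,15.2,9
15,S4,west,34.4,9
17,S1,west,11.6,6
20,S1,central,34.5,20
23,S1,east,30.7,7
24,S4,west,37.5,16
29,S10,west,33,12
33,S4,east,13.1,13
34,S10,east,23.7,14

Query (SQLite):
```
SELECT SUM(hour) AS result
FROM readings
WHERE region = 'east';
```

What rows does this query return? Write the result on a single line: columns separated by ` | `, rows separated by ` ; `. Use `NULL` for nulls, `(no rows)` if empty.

38

Rows where region='east' → hour values: [4, 7, 13, 14].
SUM of non-NULL values = 38.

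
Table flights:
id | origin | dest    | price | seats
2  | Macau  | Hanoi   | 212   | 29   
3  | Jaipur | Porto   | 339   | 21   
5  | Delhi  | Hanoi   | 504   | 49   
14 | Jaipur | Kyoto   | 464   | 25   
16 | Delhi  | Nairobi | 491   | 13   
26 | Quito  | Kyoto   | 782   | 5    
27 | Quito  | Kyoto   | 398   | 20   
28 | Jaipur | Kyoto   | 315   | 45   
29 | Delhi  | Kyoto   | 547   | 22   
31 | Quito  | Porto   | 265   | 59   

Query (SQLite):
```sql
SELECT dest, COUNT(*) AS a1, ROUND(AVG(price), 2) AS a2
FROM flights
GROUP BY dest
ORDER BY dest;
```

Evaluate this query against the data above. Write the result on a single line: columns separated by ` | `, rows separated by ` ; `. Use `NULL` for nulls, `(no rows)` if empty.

Hanoi | 2 | 358 ; Kyoto | 5 | 501.2 ; Nairobi | 1 | 491 ; Porto | 2 | 302

Group flights by dest.
Per group compute: COUNT(*), ROUND(AVG(price), 2).
  Hanoi: ids {2, 5} → COUNT(*)=2, ROUND(AVG(price), 2)=358
  Kyoto: ids {14, 26, 27, 28, 29} → COUNT(*)=5, ROUND(AVG(price), 2)=501.2
  Nairobi: ids {16} → COUNT(*)=1, ROUND(AVG(price), 2)=491
  Porto: ids {3, 31} → COUNT(*)=2, ROUND(AVG(price), 2)=302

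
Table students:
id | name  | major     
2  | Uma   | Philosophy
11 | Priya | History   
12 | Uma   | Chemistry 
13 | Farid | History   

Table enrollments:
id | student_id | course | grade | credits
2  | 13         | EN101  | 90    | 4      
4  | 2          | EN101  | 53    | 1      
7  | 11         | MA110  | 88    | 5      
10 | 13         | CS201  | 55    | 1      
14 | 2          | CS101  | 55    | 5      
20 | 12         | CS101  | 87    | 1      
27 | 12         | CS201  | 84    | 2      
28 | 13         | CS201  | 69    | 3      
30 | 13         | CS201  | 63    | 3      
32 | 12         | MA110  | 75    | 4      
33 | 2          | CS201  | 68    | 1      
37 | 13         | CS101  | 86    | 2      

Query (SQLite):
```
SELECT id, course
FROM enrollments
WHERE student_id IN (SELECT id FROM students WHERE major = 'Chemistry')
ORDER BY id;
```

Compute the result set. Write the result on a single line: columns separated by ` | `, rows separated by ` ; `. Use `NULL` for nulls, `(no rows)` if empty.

20 | CS101 ; 27 | CS201 ; 32 | MA110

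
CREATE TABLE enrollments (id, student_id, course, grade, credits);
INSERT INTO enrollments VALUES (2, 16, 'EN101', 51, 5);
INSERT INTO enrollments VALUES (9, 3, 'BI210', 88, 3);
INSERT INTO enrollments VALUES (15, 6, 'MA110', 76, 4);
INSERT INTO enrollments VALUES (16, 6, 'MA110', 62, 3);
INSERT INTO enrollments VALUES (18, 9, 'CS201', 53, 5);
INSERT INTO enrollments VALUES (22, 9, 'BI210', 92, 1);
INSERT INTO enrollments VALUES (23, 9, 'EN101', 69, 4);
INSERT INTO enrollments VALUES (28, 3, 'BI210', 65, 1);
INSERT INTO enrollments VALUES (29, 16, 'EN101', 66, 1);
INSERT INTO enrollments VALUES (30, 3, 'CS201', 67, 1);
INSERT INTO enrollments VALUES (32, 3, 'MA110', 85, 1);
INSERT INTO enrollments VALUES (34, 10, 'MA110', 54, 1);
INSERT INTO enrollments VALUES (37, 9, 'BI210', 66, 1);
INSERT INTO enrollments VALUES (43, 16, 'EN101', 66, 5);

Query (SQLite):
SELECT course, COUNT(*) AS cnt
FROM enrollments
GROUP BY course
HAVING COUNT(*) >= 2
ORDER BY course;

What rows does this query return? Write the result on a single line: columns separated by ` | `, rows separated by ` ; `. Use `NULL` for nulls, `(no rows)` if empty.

Partition enrollments by course; compute COUNT(*) within each group.
HAVING: keep groups with count ≥ 2.
  BI210: ids {9, 22, 28, 37} → COUNT(*)=4
  CS201: ids {18, 30} → COUNT(*)=2
  EN101: ids {2, 23, 29, 43} → COUNT(*)=4
  MA110: ids {15, 16, 32, 34} → COUNT(*)=4

BI210 | 4 ; CS201 | 2 ; EN101 | 4 ; MA110 | 4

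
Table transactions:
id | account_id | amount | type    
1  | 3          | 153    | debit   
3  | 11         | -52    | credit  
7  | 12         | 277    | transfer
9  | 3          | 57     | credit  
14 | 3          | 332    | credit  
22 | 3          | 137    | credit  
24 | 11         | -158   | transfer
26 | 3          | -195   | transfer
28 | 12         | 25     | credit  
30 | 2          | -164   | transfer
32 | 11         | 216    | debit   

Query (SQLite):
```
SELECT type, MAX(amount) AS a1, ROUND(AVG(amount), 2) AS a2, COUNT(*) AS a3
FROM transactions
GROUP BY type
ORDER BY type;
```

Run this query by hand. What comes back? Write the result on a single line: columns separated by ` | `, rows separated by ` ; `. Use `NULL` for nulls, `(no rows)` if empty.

credit | 332 | 99.8 | 5 ; debit | 216 | 184.5 | 2 ; transfer | 277 | -60 | 4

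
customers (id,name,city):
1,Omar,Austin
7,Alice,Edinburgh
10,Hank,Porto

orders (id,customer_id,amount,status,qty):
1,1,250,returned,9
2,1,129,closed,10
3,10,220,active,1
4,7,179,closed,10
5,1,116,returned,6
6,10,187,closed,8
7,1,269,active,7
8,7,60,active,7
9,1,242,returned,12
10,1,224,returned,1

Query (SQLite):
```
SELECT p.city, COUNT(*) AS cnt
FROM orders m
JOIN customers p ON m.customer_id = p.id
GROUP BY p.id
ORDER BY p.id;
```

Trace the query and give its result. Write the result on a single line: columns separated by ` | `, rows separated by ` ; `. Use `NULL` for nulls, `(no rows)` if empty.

Austin | 6 ; Edinburgh | 2 ; Porto | 2

Join each orders row to its customers via customer_id.
Group joined rows by customers.id; compute COUNT(*) per group.
  1: ids {1, 2, 5, 7, 9, 10} → COUNT(*)=6
  7: ids {4, 8} → COUNT(*)=2
  10: ids {3, 6} → COUNT(*)=2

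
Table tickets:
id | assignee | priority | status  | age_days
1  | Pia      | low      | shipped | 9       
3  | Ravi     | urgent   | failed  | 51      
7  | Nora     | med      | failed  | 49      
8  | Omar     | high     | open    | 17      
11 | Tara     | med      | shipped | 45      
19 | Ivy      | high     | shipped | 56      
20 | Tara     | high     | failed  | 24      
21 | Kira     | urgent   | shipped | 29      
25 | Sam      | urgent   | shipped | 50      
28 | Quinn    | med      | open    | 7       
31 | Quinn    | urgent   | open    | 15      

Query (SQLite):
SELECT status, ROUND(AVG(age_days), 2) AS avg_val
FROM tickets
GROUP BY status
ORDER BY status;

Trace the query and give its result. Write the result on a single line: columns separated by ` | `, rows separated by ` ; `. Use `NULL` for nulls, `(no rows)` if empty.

failed | 41.33 ; open | 13 ; shipped | 37.8

Partition tickets by status; compute ROUND(AVG(age_days), 2) within each group.
  failed: ids {3, 7, 20} → ROUND(AVG(age_days), 2)=41.33
  open: ids {8, 28, 31} → ROUND(AVG(age_days), 2)=13
  shipped: ids {1, 11, 19, 21, 25} → ROUND(AVG(age_days), 2)=37.8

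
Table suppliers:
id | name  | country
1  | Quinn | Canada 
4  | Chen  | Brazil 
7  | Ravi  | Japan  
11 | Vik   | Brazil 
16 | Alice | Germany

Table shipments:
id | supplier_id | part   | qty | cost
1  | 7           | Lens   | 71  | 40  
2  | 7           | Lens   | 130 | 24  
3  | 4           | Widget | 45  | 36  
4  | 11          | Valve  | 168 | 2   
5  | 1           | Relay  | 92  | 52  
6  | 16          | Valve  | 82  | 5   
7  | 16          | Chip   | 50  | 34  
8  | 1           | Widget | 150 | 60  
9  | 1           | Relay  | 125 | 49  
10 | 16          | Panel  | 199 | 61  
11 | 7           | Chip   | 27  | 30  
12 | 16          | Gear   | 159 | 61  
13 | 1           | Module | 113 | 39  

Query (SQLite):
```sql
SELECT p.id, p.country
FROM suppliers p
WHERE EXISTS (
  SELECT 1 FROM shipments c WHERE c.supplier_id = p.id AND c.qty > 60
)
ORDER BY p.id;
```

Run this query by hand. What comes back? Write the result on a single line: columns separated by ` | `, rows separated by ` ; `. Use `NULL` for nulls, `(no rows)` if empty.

For each suppliers row, check whether any shipments with matching supplier_id has qty > 60.
Keep rows where that is true.

1 | Canada ; 7 | Japan ; 11 | Brazil ; 16 | Germany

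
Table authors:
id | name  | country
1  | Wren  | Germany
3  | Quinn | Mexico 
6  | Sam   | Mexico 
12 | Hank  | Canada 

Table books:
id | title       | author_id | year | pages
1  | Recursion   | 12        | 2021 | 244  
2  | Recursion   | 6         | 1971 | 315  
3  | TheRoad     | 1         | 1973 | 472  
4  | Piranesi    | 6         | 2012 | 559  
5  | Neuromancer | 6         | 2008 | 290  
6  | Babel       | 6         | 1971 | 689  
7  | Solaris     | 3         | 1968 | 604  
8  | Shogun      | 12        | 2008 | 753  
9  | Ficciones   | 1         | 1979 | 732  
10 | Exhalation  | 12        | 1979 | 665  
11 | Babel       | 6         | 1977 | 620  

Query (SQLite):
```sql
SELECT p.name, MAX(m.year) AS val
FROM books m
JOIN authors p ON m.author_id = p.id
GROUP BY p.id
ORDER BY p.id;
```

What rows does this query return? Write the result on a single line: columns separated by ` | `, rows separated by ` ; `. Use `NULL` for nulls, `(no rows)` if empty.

Join each books row to its authors via author_id.
Group joined rows by authors.id; compute MAX(m.year) per group.
  1: ids {3, 9} → MAX(m.year)=1979
  3: ids {7} → MAX(m.year)=1968
  6: ids {2, 4, 5, 6, 11} → MAX(m.year)=2012
  12: ids {1, 8, 10} → MAX(m.year)=2021

Wren | 1979 ; Quinn | 1968 ; Sam | 2012 ; Hank | 2021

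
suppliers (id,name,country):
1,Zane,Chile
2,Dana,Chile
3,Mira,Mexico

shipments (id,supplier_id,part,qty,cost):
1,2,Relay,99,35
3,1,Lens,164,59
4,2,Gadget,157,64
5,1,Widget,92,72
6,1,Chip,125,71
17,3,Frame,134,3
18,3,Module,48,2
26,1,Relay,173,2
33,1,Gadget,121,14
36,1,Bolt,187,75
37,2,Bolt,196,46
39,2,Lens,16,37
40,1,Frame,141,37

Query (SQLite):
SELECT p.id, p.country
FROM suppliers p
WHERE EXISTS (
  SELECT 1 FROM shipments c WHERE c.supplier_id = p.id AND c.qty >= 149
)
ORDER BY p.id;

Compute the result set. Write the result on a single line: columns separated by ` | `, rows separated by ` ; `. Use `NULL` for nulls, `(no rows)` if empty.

For each suppliers row, check whether any shipments with matching supplier_id has qty >= 149.
Keep rows where that is true.

1 | Chile ; 2 | Chile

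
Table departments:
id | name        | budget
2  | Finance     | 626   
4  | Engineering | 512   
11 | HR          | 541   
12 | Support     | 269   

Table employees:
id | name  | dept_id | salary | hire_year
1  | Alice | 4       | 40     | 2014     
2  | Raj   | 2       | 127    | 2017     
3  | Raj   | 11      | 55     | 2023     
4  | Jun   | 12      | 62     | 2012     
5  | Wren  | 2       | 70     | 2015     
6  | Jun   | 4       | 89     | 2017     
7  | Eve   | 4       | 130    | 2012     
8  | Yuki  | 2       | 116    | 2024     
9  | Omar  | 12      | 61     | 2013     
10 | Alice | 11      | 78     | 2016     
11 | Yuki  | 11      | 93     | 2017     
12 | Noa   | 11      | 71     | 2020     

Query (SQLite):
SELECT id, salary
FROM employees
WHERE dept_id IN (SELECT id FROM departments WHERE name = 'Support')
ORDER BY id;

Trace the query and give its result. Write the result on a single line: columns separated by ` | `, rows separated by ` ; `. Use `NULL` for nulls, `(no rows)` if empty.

4 | 62 ; 9 | 61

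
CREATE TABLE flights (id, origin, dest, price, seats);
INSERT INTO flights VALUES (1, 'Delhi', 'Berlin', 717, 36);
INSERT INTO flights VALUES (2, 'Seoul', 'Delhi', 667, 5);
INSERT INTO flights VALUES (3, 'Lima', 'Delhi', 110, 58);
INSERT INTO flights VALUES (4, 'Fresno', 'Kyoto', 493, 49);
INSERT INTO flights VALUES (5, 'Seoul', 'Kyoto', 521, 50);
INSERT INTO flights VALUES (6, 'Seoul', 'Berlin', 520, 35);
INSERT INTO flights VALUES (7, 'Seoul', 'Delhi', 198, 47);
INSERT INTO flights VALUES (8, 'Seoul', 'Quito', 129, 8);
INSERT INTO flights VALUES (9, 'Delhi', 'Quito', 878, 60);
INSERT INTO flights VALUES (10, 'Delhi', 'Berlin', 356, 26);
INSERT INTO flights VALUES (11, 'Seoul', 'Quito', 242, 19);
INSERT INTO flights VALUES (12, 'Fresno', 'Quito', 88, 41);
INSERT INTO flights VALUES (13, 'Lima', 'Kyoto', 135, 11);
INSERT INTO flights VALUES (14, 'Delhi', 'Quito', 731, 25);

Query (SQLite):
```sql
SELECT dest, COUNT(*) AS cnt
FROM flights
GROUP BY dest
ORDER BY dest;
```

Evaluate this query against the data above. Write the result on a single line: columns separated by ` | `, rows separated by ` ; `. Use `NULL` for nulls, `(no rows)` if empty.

Partition flights by dest; compute COUNT(*) within each group.
  Berlin: ids {1, 6, 10} → COUNT(*)=3
  Delhi: ids {2, 3, 7} → COUNT(*)=3
  Kyoto: ids {4, 5, 13} → COUNT(*)=3
  Quito: ids {8, 9, 11, 12, 14} → COUNT(*)=5

Berlin | 3 ; Delhi | 3 ; Kyoto | 3 ; Quito | 5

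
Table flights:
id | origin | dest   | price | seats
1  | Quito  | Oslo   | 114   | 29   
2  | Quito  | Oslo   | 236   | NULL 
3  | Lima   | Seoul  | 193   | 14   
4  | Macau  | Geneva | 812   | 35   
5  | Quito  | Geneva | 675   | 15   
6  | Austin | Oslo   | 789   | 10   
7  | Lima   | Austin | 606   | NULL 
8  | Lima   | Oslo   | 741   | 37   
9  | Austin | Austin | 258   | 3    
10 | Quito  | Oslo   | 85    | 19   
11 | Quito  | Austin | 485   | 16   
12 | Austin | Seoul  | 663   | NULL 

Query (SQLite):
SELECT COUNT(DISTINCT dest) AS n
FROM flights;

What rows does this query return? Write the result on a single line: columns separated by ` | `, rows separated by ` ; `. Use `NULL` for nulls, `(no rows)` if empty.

Count distinct non-NULL dest values.

4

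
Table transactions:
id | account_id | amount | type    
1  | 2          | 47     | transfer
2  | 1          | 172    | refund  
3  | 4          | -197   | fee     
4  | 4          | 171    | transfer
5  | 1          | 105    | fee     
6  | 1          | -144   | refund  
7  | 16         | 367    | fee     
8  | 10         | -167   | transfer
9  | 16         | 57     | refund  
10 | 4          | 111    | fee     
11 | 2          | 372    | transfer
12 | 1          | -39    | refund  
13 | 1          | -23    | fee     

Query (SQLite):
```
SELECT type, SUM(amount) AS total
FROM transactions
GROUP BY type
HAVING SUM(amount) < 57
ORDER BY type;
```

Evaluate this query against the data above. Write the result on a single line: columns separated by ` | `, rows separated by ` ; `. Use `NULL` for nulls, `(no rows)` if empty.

Partition transactions by type; compute SUM(amount) within each group.
HAVING: keep groups where SUM(amount) < 57.
  fee: ids {3, 5, 7, 10, 13} → SUM(amount)=363
  refund: ids {2, 6, 9, 12} → SUM(amount)=46
  transfer: ids {1, 4, 8, 11} → SUM(amount)=423

refund | 46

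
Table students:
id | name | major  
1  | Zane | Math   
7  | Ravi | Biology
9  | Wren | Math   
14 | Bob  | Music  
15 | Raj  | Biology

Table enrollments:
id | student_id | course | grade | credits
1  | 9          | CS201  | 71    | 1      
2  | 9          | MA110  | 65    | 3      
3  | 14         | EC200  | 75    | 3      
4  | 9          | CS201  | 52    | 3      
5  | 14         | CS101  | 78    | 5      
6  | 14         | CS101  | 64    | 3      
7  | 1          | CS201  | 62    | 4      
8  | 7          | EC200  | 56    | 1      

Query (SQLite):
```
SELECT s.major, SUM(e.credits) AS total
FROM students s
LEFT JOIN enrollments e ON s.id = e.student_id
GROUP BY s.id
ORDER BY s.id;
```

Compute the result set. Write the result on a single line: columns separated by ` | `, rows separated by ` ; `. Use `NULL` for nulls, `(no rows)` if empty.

LEFT JOIN keeps every students row; unmatched ones get NULL for enrollments columns.
Group by students.id and compute SUM(e.credits). SUM over an all-NULL group is NULL.
  1: ids {7} → SUM(e.credits)=4
  7: ids {8} → SUM(e.credits)=1
  9: ids {1, 2, 4} → SUM(e.credits)=7
  14: ids {3, 5, 6} → SUM(e.credits)=11
  15: ids {—} → SUM(e.credits)=NULL

Math | 4 ; Biology | 1 ; Math | 7 ; Music | 11 ; Biology | NULL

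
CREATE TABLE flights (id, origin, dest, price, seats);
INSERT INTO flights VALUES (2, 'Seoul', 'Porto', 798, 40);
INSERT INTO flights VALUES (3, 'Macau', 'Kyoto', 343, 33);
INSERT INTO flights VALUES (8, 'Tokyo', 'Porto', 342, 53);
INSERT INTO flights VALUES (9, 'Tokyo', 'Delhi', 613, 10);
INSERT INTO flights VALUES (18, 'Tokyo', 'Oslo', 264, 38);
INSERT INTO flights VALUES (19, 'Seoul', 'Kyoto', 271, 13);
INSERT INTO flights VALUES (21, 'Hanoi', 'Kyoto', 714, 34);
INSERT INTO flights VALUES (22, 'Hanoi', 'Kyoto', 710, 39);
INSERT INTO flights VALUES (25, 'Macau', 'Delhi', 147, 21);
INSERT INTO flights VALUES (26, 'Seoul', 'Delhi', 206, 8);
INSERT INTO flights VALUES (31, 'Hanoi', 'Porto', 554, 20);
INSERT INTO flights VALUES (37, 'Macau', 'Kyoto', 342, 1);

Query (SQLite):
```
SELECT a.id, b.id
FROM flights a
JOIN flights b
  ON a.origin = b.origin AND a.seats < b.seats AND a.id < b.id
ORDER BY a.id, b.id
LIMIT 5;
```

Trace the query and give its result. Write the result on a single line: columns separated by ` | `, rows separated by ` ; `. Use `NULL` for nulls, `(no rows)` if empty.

9 | 18 ; 21 | 22

Pairs (a,b) with same origin, a.seats < b.seats, a.id < b.id.
origin groups: Hanoi:{21,22,31} Macau:{3,25,37} Seoul:{2,19,26} Tokyo:{8,9,18}
Ordered by (a.id, b.id); first 5.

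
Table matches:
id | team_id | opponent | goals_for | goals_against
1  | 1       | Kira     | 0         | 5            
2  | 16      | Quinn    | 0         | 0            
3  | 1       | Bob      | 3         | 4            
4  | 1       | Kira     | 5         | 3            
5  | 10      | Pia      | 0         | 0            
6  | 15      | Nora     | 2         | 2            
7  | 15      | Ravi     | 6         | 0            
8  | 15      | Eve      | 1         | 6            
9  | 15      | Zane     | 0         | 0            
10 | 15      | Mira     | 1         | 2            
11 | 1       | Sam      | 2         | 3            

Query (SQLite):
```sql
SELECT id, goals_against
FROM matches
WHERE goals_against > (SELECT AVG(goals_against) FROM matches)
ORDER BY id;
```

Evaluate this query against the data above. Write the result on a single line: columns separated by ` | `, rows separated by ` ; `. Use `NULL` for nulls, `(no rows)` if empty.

1 | 5 ; 3 | 4 ; 4 | 3 ; 8 | 6 ; 11 | 3

Scalar subquery: AVG(goals_against) over all matches rows = 2.272727 (≈; comparison uses full precision).
Keep rows where goals_against > that value.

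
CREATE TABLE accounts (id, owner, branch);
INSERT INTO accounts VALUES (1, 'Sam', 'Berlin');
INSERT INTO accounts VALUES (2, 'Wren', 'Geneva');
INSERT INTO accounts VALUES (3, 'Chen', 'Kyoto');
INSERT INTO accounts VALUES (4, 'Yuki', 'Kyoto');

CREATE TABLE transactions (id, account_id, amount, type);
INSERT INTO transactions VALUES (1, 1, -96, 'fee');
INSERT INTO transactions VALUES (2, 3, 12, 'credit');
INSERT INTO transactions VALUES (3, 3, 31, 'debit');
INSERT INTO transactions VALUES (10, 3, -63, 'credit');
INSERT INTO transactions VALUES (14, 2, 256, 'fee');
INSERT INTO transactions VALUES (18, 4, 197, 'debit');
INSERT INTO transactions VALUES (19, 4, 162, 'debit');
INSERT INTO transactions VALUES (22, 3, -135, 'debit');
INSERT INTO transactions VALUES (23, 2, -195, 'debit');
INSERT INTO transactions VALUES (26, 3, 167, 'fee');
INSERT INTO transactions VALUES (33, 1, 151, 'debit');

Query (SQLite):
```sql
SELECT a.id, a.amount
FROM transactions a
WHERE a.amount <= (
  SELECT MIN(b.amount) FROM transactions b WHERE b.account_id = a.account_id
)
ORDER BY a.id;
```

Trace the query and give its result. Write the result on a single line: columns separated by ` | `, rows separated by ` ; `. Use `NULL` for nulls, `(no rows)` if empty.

1 | -96 ; 19 | 162 ; 22 | -135 ; 23 | -195

For each transactions row a, compute MIN(amount) over rows sharing a.account_id.
Keep row a if a.amount <= that per-group MIN.
  account_id=1: MIN(amount) = -96
  account_id=2: MIN(amount) = -195
  account_id=3: MIN(amount) = -135
  account_id=4: MIN(amount) = 162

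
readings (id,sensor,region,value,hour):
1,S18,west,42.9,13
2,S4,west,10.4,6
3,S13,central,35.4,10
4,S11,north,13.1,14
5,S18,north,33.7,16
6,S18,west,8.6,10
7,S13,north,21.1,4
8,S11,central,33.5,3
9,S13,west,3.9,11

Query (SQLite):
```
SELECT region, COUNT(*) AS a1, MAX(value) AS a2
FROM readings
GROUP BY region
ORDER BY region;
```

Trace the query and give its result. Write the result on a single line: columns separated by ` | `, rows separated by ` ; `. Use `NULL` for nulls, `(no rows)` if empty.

central | 2 | 35.4 ; north | 3 | 33.7 ; west | 4 | 42.9

Group readings by region.
Per group compute: COUNT(*), MAX(value).
  central: ids {3, 8} → COUNT(*)=2, MAX(value)=35.4
  north: ids {4, 5, 7} → COUNT(*)=3, MAX(value)=33.7
  west: ids {1, 2, 6, 9} → COUNT(*)=4, MAX(value)=42.9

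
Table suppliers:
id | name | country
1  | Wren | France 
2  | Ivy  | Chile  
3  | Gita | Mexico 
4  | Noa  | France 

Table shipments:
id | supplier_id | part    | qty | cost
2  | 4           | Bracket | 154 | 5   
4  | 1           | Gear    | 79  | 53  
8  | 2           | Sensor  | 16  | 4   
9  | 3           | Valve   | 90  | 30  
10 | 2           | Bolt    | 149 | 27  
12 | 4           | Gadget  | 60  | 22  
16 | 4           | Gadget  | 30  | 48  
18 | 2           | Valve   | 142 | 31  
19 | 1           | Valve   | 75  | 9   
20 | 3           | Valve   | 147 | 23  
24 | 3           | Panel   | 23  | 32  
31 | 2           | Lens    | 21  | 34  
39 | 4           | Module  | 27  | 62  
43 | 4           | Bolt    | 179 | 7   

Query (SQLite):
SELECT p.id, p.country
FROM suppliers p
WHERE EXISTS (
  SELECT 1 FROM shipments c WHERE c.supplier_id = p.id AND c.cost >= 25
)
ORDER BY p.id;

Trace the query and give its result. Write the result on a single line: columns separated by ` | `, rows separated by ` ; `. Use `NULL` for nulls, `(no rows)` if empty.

For each suppliers row, check whether any shipments with matching supplier_id has cost >= 25.
Keep rows where that is true.

1 | France ; 2 | Chile ; 3 | Mexico ; 4 | France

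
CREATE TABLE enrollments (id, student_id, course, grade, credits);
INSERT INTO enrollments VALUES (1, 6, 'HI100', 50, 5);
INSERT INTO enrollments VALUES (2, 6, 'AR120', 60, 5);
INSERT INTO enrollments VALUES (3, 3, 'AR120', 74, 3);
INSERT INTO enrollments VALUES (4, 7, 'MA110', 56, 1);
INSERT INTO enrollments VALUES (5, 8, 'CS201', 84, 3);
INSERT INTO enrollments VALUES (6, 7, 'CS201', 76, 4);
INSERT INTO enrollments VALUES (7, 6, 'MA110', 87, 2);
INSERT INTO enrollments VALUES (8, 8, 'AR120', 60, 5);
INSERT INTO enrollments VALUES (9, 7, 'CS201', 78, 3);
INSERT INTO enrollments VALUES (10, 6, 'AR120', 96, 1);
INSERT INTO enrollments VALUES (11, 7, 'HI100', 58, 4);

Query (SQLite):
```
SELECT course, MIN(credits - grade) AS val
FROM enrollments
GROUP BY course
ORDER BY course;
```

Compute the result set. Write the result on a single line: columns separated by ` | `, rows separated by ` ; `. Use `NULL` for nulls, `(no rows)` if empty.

For each row compute credits - grade.
Group by course; take MIN of the expression per group.
  AR120: ids {2, 3, 8, 10} → MIN(credits - grade)=-95
  CS201: ids {5, 6, 9} → MIN(credits - grade)=-81
  HI100: ids {1, 11} → MIN(credits - grade)=-54
  MA110: ids {4, 7} → MIN(credits - grade)=-85

AR120 | -95 ; CS201 | -81 ; HI100 | -54 ; MA110 | -85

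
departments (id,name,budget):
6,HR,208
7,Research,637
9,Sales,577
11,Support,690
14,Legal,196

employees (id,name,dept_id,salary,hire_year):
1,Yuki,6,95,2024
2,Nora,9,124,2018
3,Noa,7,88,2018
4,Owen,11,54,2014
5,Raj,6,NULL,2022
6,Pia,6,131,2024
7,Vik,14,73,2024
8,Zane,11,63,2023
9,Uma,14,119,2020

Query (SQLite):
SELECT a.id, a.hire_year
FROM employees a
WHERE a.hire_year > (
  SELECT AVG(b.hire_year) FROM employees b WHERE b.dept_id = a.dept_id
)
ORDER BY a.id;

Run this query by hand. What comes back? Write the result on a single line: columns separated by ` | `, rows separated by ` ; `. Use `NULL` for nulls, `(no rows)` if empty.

For each employees row a, compute AVG(hire_year) over rows sharing a.dept_id.
Keep row a if a.hire_year > that per-group AVG.
  dept_id=6: AVG(hire_year) = 2023.333333
  dept_id=7: AVG(hire_year) = 2018.0
  dept_id=9: AVG(hire_year) = 2018.0
  dept_id=11: AVG(hire_year) = 2018.5
  dept_id=14: AVG(hire_year) = 2022.0

1 | 2024 ; 6 | 2024 ; 7 | 2024 ; 8 | 2023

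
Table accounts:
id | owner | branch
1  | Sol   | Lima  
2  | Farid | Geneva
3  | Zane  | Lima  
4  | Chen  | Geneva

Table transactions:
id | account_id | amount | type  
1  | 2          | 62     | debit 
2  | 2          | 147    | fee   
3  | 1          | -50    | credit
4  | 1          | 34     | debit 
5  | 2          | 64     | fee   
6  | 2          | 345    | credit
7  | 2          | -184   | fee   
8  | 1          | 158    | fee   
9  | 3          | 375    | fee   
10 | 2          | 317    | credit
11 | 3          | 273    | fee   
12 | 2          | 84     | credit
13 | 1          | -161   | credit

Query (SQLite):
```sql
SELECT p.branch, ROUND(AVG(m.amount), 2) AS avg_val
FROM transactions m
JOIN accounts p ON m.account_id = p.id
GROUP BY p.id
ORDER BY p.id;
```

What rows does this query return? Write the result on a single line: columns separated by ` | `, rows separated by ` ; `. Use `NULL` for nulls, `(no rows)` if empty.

Lima | -4.75 ; Geneva | 119.29 ; Lima | 324

Join each transactions row to its accounts via account_id.
Group joined rows by accounts.id; compute ROUND(AVG(m.amount), 2) per group.
  1: ids {3, 4, 8, 13} → ROUND(AVG(m.amount), 2)=-4.75
  2: ids {1, 2, 5, 6, 7, 10, 12} → ROUND(AVG(m.amount), 2)=119.29
  3: ids {9, 11} → ROUND(AVG(m.amount), 2)=324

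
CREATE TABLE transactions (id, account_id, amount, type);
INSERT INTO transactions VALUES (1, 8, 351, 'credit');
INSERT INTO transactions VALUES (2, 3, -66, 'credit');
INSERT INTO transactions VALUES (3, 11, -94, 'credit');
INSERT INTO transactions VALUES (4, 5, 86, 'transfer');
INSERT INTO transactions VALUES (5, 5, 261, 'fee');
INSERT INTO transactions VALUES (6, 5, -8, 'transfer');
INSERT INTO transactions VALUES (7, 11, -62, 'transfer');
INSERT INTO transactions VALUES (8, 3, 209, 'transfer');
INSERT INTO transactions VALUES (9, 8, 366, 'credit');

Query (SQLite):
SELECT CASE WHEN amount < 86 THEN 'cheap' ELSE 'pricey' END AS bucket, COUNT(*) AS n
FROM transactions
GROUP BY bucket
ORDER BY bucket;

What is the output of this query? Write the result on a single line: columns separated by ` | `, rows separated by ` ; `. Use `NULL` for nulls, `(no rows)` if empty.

cheap | 4 ; pricey | 5

Bucket rows by amount < 86 → 'cheap' else 'pricey'; count each bucket.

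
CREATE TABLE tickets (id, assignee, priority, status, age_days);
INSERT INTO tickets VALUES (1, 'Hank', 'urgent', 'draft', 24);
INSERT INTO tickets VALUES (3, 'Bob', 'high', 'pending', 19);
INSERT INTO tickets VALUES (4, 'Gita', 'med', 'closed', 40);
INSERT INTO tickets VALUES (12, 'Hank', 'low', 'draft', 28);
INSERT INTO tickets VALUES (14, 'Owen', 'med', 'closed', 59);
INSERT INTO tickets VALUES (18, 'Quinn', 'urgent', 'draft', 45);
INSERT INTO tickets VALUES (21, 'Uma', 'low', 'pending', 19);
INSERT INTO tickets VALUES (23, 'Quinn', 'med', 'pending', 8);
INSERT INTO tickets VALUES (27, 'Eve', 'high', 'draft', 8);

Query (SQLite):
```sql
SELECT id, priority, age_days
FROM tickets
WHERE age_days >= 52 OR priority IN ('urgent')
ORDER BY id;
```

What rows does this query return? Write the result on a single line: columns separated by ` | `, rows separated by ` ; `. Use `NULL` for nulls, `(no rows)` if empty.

1 | urgent | 24 ; 14 | med | 59 ; 18 | urgent | 45

age_days >= 52: ids {14}
priority IN ('urgent'): ids {1, 18}
Combine with OR.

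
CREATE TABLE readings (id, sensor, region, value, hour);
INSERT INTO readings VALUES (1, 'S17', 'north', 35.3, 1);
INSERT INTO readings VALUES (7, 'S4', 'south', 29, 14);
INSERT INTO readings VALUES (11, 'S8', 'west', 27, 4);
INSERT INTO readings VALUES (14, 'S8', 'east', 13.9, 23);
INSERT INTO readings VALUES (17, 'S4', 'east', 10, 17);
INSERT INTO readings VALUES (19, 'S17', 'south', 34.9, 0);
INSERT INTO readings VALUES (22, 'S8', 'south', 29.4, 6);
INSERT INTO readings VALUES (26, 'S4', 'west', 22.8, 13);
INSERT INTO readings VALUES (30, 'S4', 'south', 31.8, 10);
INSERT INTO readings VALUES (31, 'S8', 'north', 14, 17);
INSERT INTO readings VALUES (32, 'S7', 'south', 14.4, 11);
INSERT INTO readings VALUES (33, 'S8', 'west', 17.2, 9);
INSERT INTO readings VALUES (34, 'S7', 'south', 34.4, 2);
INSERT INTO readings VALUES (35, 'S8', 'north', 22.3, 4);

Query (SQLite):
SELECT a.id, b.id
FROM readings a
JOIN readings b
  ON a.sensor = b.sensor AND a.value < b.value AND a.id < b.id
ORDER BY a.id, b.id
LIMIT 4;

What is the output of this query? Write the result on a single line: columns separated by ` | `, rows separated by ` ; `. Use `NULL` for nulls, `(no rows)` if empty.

7 | 30 ; 11 | 22 ; 14 | 22 ; 14 | 31

Pairs (a,b) with same sensor, a.value < b.value, a.id < b.id.
sensor groups: S17:{1,19} S4:{7,17,26,30} S7:{32,34} S8:{11,14,22,31,33,35}
Ordered by (a.id, b.id); first 4.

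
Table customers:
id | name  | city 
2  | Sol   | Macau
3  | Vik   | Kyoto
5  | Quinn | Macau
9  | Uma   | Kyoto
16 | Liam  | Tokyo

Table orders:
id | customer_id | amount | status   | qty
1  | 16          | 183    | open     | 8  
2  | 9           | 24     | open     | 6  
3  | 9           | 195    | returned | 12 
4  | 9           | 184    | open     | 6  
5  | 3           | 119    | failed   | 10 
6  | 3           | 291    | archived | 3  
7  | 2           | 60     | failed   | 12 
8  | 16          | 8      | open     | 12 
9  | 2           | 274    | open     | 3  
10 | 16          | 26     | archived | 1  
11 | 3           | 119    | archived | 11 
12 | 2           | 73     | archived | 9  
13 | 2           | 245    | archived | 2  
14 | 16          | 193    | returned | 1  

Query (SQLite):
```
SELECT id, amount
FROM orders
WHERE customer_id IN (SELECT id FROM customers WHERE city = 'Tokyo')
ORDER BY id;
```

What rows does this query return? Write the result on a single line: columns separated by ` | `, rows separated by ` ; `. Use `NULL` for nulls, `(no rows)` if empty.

1 | 183 ; 8 | 8 ; 10 | 26 ; 14 | 193

Inner query: customers.id where city = 'Tokyo'.
Outer: keep orders rows whose customer_id is in that set.
Inner query → {16}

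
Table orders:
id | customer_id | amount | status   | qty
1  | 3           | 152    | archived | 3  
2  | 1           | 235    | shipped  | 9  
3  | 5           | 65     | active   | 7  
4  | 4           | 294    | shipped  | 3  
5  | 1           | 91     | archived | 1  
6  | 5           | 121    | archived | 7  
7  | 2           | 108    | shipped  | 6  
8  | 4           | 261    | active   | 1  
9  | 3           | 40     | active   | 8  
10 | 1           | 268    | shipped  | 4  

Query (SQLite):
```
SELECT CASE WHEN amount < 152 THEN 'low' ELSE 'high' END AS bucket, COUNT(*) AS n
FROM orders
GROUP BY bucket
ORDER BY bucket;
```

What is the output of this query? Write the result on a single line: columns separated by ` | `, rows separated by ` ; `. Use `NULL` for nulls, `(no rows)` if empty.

high | 5 ; low | 5

Bucket rows by amount < 152 → 'low' else 'high'; count each bucket.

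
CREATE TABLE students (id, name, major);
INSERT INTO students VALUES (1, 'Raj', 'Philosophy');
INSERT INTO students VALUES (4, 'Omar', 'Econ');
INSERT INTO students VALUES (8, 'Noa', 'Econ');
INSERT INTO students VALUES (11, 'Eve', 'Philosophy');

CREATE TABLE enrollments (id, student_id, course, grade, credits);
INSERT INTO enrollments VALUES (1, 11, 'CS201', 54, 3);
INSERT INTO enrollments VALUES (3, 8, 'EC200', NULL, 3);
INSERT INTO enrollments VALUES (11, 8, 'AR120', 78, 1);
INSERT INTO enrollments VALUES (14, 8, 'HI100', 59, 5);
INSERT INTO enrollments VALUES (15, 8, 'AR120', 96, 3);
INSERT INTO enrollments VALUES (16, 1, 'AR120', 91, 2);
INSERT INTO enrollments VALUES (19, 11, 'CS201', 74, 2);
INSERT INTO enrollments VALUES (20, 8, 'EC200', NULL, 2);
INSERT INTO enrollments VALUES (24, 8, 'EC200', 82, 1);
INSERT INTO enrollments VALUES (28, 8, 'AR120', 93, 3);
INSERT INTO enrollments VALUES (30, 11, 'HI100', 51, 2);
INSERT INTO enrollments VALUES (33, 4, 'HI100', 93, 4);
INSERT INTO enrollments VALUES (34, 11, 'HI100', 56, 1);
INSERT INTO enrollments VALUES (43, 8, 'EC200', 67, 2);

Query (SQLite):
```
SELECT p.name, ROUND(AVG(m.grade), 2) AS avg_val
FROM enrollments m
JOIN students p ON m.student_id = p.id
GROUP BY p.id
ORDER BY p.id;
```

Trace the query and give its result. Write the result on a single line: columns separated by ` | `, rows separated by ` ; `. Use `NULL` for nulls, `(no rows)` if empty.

Join each enrollments row to its students via student_id.
Group joined rows by students.id; compute ROUND(AVG(m.grade), 2) per group.
  1: ids {16} → ROUND(AVG(m.grade), 2)=91
  4: ids {33} → ROUND(AVG(m.grade), 2)=93
  8: ids {3, 11, 14, 15, 20, 24, 28, 43} → ROUND(AVG(m.grade), 2)=79.17
  11: ids {1, 19, 30, 34} → ROUND(AVG(m.grade), 2)=58.75

Raj | 91 ; Omar | 93 ; Noa | 79.17 ; Eve | 58.75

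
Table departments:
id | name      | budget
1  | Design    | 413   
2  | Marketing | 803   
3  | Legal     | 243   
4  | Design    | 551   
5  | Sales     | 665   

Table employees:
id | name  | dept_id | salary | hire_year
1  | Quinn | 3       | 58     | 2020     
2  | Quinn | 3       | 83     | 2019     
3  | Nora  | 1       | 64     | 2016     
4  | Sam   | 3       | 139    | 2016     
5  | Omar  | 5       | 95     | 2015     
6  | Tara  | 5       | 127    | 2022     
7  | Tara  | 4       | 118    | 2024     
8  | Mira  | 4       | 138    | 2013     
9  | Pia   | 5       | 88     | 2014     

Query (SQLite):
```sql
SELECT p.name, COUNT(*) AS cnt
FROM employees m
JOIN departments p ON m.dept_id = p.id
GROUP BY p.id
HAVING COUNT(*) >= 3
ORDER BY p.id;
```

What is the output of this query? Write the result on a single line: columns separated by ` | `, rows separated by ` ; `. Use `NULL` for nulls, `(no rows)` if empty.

Join each employees row to its departments via dept_id.
Group joined rows by departments.id; compute COUNT(*) per group.
HAVING: keep groups with count ≥ 3.
  1: ids {3} → COUNT(*)=1
  3: ids {1, 2, 4} → COUNT(*)=3
  4: ids {7, 8} → COUNT(*)=2
  5: ids {5, 6, 9} → COUNT(*)=3

Legal | 3 ; Sales | 3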